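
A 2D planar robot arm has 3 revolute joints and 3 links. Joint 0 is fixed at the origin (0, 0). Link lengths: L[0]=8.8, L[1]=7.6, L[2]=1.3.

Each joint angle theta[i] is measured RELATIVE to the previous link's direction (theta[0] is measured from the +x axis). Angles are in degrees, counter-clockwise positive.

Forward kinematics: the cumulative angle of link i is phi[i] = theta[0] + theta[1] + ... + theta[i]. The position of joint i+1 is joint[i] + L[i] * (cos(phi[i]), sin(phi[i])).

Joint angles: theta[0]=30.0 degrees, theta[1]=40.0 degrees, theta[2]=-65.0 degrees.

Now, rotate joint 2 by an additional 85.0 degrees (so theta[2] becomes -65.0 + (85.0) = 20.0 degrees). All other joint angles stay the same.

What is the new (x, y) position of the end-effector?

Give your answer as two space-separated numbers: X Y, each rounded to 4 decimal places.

joint[0] = (0.0000, 0.0000)  (base)
link 0: phi[0] = 30 = 30 deg
  cos(30 deg) = 0.8660, sin(30 deg) = 0.5000
  joint[1] = (0.0000, 0.0000) + 8.8 * (0.8660, 0.5000) = (0.0000 + 7.6210, 0.0000 + 4.4000) = (7.6210, 4.4000)
link 1: phi[1] = 30 + 40 = 70 deg
  cos(70 deg) = 0.3420, sin(70 deg) = 0.9397
  joint[2] = (7.6210, 4.4000) + 7.6 * (0.3420, 0.9397) = (7.6210 + 2.5994, 4.4000 + 7.1417) = (10.2204, 11.5417)
link 2: phi[2] = 30 + 40 + 20 = 90 deg
  cos(90 deg) = 0.0000, sin(90 deg) = 1.0000
  joint[3] = (10.2204, 11.5417) + 1.3 * (0.0000, 1.0000) = (10.2204 + 0.0000, 11.5417 + 1.3000) = (10.2204, 12.8417)
End effector: (10.2204, 12.8417)

Answer: 10.2204 12.8417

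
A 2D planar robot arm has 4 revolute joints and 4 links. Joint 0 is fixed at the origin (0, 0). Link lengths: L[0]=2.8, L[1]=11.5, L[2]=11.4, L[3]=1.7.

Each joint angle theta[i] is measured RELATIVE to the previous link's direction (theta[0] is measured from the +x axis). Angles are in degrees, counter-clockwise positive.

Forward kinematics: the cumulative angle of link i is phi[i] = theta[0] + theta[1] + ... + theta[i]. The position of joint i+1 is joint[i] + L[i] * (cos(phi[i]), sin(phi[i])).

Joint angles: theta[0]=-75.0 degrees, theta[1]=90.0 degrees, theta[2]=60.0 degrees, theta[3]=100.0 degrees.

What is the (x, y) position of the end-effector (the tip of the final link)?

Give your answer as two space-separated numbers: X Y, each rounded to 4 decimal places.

joint[0] = (0.0000, 0.0000)  (base)
link 0: phi[0] = -75 = -75 deg
  cos(-75 deg) = 0.2588, sin(-75 deg) = -0.9659
  joint[1] = (0.0000, 0.0000) + 2.8 * (0.2588, -0.9659) = (0.0000 + 0.7247, 0.0000 + -2.7046) = (0.7247, -2.7046)
link 1: phi[1] = -75 + 90 = 15 deg
  cos(15 deg) = 0.9659, sin(15 deg) = 0.2588
  joint[2] = (0.7247, -2.7046) + 11.5 * (0.9659, 0.2588) = (0.7247 + 11.1081, -2.7046 + 2.9764) = (11.8328, 0.2718)
link 2: phi[2] = -75 + 90 + 60 = 75 deg
  cos(75 deg) = 0.2588, sin(75 deg) = 0.9659
  joint[3] = (11.8328, 0.2718) + 11.4 * (0.2588, 0.9659) = (11.8328 + 2.9505, 0.2718 + 11.0116) = (14.7834, 11.2834)
link 3: phi[3] = -75 + 90 + 60 + 100 = 175 deg
  cos(175 deg) = -0.9962, sin(175 deg) = 0.0872
  joint[4] = (14.7834, 11.2834) + 1.7 * (-0.9962, 0.0872) = (14.7834 + -1.6935, 11.2834 + 0.1482) = (13.0898, 11.4315)
End effector: (13.0898, 11.4315)

Answer: 13.0898 11.4315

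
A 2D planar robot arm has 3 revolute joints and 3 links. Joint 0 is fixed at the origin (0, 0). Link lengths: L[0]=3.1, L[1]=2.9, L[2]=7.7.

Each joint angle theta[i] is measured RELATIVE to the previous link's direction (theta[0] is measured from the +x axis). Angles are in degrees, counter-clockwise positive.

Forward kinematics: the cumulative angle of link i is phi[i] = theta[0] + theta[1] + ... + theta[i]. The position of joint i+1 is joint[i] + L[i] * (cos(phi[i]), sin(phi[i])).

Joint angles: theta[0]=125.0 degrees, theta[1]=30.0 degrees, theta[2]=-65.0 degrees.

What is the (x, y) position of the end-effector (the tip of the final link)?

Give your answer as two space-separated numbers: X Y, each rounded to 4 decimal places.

joint[0] = (0.0000, 0.0000)  (base)
link 0: phi[0] = 125 = 125 deg
  cos(125 deg) = -0.5736, sin(125 deg) = 0.8192
  joint[1] = (0.0000, 0.0000) + 3.1 * (-0.5736, 0.8192) = (0.0000 + -1.7781, 0.0000 + 2.5394) = (-1.7781, 2.5394)
link 1: phi[1] = 125 + 30 = 155 deg
  cos(155 deg) = -0.9063, sin(155 deg) = 0.4226
  joint[2] = (-1.7781, 2.5394) + 2.9 * (-0.9063, 0.4226) = (-1.7781 + -2.6283, 2.5394 + 1.2256) = (-4.4064, 3.7650)
link 2: phi[2] = 125 + 30 + -65 = 90 deg
  cos(90 deg) = 0.0000, sin(90 deg) = 1.0000
  joint[3] = (-4.4064, 3.7650) + 7.7 * (0.0000, 1.0000) = (-4.4064 + 0.0000, 3.7650 + 7.7000) = (-4.4064, 11.4650)
End effector: (-4.4064, 11.4650)

Answer: -4.4064 11.4650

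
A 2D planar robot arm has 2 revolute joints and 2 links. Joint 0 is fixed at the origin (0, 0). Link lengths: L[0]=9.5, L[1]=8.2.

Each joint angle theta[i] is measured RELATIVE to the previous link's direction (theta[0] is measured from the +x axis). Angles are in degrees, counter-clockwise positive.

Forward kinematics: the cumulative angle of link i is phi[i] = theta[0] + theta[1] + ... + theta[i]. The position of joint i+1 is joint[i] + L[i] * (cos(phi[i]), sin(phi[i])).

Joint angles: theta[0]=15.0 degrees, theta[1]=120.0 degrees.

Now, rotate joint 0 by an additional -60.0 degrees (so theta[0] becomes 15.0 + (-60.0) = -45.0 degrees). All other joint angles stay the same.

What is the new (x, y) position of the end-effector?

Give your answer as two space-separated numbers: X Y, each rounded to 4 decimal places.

joint[0] = (0.0000, 0.0000)  (base)
link 0: phi[0] = -45 = -45 deg
  cos(-45 deg) = 0.7071, sin(-45 deg) = -0.7071
  joint[1] = (0.0000, 0.0000) + 9.5 * (0.7071, -0.7071) = (0.0000 + 6.7175, 0.0000 + -6.7175) = (6.7175, -6.7175)
link 1: phi[1] = -45 + 120 = 75 deg
  cos(75 deg) = 0.2588, sin(75 deg) = 0.9659
  joint[2] = (6.7175, -6.7175) + 8.2 * (0.2588, 0.9659) = (6.7175 + 2.1223, -6.7175 + 7.9206) = (8.8398, 1.2031)
End effector: (8.8398, 1.2031)

Answer: 8.8398 1.2031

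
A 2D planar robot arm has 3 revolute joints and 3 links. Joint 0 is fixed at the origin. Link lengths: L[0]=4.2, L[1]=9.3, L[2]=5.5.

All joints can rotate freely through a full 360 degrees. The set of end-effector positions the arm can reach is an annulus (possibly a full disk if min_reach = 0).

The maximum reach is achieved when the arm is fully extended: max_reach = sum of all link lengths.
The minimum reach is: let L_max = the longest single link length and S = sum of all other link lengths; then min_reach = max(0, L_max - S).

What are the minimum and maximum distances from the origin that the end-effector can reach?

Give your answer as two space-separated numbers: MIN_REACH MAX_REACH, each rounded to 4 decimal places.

Answer: 0.0000 19.0000

Derivation:
Link lengths: [4.2, 9.3, 5.5]
max_reach = 4.2 + 9.3 + 5.5 = 19
L_max = max([4.2, 9.3, 5.5]) = 9.3
S (sum of others) = 19 - 9.3 = 9.7
min_reach = max(0, 9.3 - 9.7) = max(0, -0.4) = 0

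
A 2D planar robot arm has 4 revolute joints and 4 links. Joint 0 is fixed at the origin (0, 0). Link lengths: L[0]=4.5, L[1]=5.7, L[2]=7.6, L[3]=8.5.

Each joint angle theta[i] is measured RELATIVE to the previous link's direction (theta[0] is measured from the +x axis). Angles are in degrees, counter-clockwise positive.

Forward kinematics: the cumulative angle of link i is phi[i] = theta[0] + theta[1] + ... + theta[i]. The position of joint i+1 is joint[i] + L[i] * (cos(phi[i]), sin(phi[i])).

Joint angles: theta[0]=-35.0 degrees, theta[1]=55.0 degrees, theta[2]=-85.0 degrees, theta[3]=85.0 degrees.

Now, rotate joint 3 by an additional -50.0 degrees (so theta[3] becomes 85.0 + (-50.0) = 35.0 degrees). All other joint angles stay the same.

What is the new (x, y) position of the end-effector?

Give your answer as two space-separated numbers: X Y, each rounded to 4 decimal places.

joint[0] = (0.0000, 0.0000)  (base)
link 0: phi[0] = -35 = -35 deg
  cos(-35 deg) = 0.8192, sin(-35 deg) = -0.5736
  joint[1] = (0.0000, 0.0000) + 4.5 * (0.8192, -0.5736) = (0.0000 + 3.6862, 0.0000 + -2.5811) = (3.6862, -2.5811)
link 1: phi[1] = -35 + 55 = 20 deg
  cos(20 deg) = 0.9397, sin(20 deg) = 0.3420
  joint[2] = (3.6862, -2.5811) + 5.7 * (0.9397, 0.3420) = (3.6862 + 5.3562, -2.5811 + 1.9495) = (9.0424, -0.6316)
link 2: phi[2] = -35 + 55 + -85 = -65 deg
  cos(-65 deg) = 0.4226, sin(-65 deg) = -0.9063
  joint[3] = (9.0424, -0.6316) + 7.6 * (0.4226, -0.9063) = (9.0424 + 3.2119, -0.6316 + -6.8879) = (12.2543, -7.5195)
link 3: phi[3] = -35 + 55 + -85 + 35 = -30 deg
  cos(-30 deg) = 0.8660, sin(-30 deg) = -0.5000
  joint[4] = (12.2543, -7.5195) + 8.5 * (0.8660, -0.5000) = (12.2543 + 7.3612, -7.5195 + -4.2500) = (19.6155, -11.7695)
End effector: (19.6155, -11.7695)

Answer: 19.6155 -11.7695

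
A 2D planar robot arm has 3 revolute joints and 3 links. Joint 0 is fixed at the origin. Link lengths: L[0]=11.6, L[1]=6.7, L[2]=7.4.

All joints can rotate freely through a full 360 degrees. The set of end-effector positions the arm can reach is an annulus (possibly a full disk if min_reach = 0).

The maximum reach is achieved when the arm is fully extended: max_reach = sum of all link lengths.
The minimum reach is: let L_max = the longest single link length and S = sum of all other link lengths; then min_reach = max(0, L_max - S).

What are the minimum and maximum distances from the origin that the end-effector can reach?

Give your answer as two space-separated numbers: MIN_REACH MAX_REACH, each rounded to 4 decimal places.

Answer: 0.0000 25.7000

Derivation:
Link lengths: [11.6, 6.7, 7.4]
max_reach = 11.6 + 6.7 + 7.4 = 25.7
L_max = max([11.6, 6.7, 7.4]) = 11.6
S (sum of others) = 25.7 - 11.6 = 14.1
min_reach = max(0, 11.6 - 14.1) = max(0, -2.5) = 0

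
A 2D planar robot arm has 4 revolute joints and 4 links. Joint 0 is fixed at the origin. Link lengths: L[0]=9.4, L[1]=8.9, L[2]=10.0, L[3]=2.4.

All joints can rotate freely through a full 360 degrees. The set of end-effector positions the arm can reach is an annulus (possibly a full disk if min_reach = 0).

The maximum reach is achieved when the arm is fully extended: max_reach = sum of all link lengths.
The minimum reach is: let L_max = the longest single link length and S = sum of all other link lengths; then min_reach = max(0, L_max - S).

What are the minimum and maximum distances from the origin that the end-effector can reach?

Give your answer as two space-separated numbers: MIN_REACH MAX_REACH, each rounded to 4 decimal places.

Answer: 0.0000 30.7000

Derivation:
Link lengths: [9.4, 8.9, 10.0, 2.4]
max_reach = 9.4 + 8.9 + 10 + 2.4 = 30.7
L_max = max([9.4, 8.9, 10.0, 2.4]) = 10
S (sum of others) = 30.7 - 10 = 20.7
min_reach = max(0, 10 - 20.7) = max(0, -10.7) = 0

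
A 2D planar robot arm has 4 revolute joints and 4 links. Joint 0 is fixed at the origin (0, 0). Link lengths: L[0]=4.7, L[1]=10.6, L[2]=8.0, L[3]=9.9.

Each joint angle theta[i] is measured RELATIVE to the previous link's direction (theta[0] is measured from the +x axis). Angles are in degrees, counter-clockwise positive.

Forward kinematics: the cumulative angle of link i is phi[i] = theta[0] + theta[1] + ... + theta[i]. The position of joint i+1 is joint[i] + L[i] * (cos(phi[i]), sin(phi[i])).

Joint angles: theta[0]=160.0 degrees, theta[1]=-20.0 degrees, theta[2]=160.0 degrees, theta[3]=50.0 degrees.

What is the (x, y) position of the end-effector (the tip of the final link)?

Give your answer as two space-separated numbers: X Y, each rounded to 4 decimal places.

Answer: 1.2130 -0.2263

Derivation:
joint[0] = (0.0000, 0.0000)  (base)
link 0: phi[0] = 160 = 160 deg
  cos(160 deg) = -0.9397, sin(160 deg) = 0.3420
  joint[1] = (0.0000, 0.0000) + 4.7 * (-0.9397, 0.3420) = (0.0000 + -4.4166, 0.0000 + 1.6075) = (-4.4166, 1.6075)
link 1: phi[1] = 160 + -20 = 140 deg
  cos(140 deg) = -0.7660, sin(140 deg) = 0.6428
  joint[2] = (-4.4166, 1.6075) + 10.6 * (-0.7660, 0.6428) = (-4.4166 + -8.1201, 1.6075 + 6.8135) = (-12.5366, 8.4210)
link 2: phi[2] = 160 + -20 + 160 = 300 deg
  cos(300 deg) = 0.5000, sin(300 deg) = -0.8660
  joint[3] = (-12.5366, 8.4210) + 8 * (0.5000, -0.8660) = (-12.5366 + 4.0000, 8.4210 + -6.9282) = (-8.5366, 1.4928)
link 3: phi[3] = 160 + -20 + 160 + 50 = 350 deg
  cos(350 deg) = 0.9848, sin(350 deg) = -0.1736
  joint[4] = (-8.5366, 1.4928) + 9.9 * (0.9848, -0.1736) = (-8.5366 + 9.7496, 1.4928 + -1.7191) = (1.2130, -0.2263)
End effector: (1.2130, -0.2263)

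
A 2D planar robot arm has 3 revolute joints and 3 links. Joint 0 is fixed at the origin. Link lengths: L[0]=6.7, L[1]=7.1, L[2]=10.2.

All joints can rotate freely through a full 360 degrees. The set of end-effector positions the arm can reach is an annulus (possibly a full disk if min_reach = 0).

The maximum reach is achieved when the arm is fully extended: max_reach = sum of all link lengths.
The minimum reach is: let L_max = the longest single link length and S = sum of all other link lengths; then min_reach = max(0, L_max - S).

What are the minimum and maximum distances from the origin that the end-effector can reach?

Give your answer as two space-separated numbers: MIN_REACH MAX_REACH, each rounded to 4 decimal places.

Answer: 0.0000 24.0000

Derivation:
Link lengths: [6.7, 7.1, 10.2]
max_reach = 6.7 + 7.1 + 10.2 = 24
L_max = max([6.7, 7.1, 10.2]) = 10.2
S (sum of others) = 24 - 10.2 = 13.8
min_reach = max(0, 10.2 - 13.8) = max(0, -3.6) = 0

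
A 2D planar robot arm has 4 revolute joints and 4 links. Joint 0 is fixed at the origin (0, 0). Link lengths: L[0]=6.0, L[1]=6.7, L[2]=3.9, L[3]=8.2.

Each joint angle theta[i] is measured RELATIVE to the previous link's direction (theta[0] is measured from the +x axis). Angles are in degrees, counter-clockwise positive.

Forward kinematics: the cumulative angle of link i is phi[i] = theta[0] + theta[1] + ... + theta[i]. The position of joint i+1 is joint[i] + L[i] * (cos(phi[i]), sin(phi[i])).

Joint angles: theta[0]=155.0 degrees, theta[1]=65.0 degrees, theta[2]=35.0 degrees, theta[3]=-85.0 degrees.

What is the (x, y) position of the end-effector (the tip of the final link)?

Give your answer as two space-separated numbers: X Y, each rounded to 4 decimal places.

joint[0] = (0.0000, 0.0000)  (base)
link 0: phi[0] = 155 = 155 deg
  cos(155 deg) = -0.9063, sin(155 deg) = 0.4226
  joint[1] = (0.0000, 0.0000) + 6 * (-0.9063, 0.4226) = (0.0000 + -5.4378, 0.0000 + 2.5357) = (-5.4378, 2.5357)
link 1: phi[1] = 155 + 65 = 220 deg
  cos(220 deg) = -0.7660, sin(220 deg) = -0.6428
  joint[2] = (-5.4378, 2.5357) + 6.7 * (-0.7660, -0.6428) = (-5.4378 + -5.1325, 2.5357 + -4.3067) = (-10.5703, -1.7710)
link 2: phi[2] = 155 + 65 + 35 = 255 deg
  cos(255 deg) = -0.2588, sin(255 deg) = -0.9659
  joint[3] = (-10.5703, -1.7710) + 3.9 * (-0.2588, -0.9659) = (-10.5703 + -1.0094, -1.7710 + -3.7671) = (-11.5797, -5.5381)
link 3: phi[3] = 155 + 65 + 35 + -85 = 170 deg
  cos(170 deg) = -0.9848, sin(170 deg) = 0.1736
  joint[4] = (-11.5797, -5.5381) + 8.2 * (-0.9848, 0.1736) = (-11.5797 + -8.0754, -5.5381 + 1.4239) = (-19.6552, -4.1142)
End effector: (-19.6552, -4.1142)

Answer: -19.6552 -4.1142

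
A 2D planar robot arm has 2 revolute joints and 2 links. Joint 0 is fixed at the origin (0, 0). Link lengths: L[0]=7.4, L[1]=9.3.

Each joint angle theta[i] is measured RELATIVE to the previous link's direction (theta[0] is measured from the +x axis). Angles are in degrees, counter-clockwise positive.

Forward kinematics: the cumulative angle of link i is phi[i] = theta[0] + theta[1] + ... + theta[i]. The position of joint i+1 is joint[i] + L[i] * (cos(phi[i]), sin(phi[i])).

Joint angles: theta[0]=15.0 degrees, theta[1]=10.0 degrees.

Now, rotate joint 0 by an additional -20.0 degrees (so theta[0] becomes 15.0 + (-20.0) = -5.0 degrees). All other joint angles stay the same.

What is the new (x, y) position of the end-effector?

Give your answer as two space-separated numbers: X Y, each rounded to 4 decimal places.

Answer: 16.6365 0.1656

Derivation:
joint[0] = (0.0000, 0.0000)  (base)
link 0: phi[0] = -5 = -5 deg
  cos(-5 deg) = 0.9962, sin(-5 deg) = -0.0872
  joint[1] = (0.0000, 0.0000) + 7.4 * (0.9962, -0.0872) = (0.0000 + 7.3718, 0.0000 + -0.6450) = (7.3718, -0.6450)
link 1: phi[1] = -5 + 10 = 5 deg
  cos(5 deg) = 0.9962, sin(5 deg) = 0.0872
  joint[2] = (7.3718, -0.6450) + 9.3 * (0.9962, 0.0872) = (7.3718 + 9.2646, -0.6450 + 0.8105) = (16.6365, 0.1656)
End effector: (16.6365, 0.1656)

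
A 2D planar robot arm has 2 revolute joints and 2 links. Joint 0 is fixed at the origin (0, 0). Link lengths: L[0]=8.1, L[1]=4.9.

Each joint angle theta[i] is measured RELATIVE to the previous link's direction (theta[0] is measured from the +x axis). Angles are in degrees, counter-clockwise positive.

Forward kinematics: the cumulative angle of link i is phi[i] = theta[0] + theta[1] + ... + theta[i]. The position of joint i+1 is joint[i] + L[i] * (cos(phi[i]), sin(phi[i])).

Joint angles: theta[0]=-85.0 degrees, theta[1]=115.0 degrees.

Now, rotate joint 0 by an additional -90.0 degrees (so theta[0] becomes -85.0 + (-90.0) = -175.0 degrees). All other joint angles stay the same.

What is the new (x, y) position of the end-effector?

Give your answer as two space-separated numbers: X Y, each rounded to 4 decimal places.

joint[0] = (0.0000, 0.0000)  (base)
link 0: phi[0] = -175 = -175 deg
  cos(-175 deg) = -0.9962, sin(-175 deg) = -0.0872
  joint[1] = (0.0000, 0.0000) + 8.1 * (-0.9962, -0.0872) = (0.0000 + -8.0692, 0.0000 + -0.7060) = (-8.0692, -0.7060)
link 1: phi[1] = -175 + 115 = -60 deg
  cos(-60 deg) = 0.5000, sin(-60 deg) = -0.8660
  joint[2] = (-8.0692, -0.7060) + 4.9 * (0.5000, -0.8660) = (-8.0692 + 2.4500, -0.7060 + -4.2435) = (-5.6192, -4.9495)
End effector: (-5.6192, -4.9495)

Answer: -5.6192 -4.9495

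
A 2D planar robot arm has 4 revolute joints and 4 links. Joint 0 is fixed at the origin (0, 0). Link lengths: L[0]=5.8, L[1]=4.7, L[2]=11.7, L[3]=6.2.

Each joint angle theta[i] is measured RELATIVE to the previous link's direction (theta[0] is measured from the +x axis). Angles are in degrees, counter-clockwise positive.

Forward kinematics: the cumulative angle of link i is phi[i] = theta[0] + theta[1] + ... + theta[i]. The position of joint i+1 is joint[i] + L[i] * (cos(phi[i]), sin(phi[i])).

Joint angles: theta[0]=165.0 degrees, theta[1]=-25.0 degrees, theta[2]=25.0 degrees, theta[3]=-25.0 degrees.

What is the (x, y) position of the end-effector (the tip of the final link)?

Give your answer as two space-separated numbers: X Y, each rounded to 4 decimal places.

joint[0] = (0.0000, 0.0000)  (base)
link 0: phi[0] = 165 = 165 deg
  cos(165 deg) = -0.9659, sin(165 deg) = 0.2588
  joint[1] = (0.0000, 0.0000) + 5.8 * (-0.9659, 0.2588) = (0.0000 + -5.6024, 0.0000 + 1.5012) = (-5.6024, 1.5012)
link 1: phi[1] = 165 + -25 = 140 deg
  cos(140 deg) = -0.7660, sin(140 deg) = 0.6428
  joint[2] = (-5.6024, 1.5012) + 4.7 * (-0.7660, 0.6428) = (-5.6024 + -3.6004, 1.5012 + 3.0211) = (-9.2028, 4.5223)
link 2: phi[2] = 165 + -25 + 25 = 165 deg
  cos(165 deg) = -0.9659, sin(165 deg) = 0.2588
  joint[3] = (-9.2028, 4.5223) + 11.7 * (-0.9659, 0.2588) = (-9.2028 + -11.3013, 4.5223 + 3.0282) = (-20.5041, 7.5504)
link 3: phi[3] = 165 + -25 + 25 + -25 = 140 deg
  cos(140 deg) = -0.7660, sin(140 deg) = 0.6428
  joint[4] = (-20.5041, 7.5504) + 6.2 * (-0.7660, 0.6428) = (-20.5041 + -4.7495, 7.5504 + 3.9853) = (-25.2536, 11.5357)
End effector: (-25.2536, 11.5357)

Answer: -25.2536 11.5357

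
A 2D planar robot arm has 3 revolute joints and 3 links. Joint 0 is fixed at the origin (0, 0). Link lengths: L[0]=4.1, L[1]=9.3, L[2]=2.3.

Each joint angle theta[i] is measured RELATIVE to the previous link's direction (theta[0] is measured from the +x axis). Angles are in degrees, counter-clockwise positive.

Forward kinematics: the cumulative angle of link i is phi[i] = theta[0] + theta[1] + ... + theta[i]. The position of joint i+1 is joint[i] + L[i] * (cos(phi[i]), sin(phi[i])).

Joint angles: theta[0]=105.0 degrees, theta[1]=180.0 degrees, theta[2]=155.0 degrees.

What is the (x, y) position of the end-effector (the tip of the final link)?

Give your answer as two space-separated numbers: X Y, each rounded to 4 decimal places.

Answer: 1.7452 -2.7578

Derivation:
joint[0] = (0.0000, 0.0000)  (base)
link 0: phi[0] = 105 = 105 deg
  cos(105 deg) = -0.2588, sin(105 deg) = 0.9659
  joint[1] = (0.0000, 0.0000) + 4.1 * (-0.2588, 0.9659) = (0.0000 + -1.0612, 0.0000 + 3.9603) = (-1.0612, 3.9603)
link 1: phi[1] = 105 + 180 = 285 deg
  cos(285 deg) = 0.2588, sin(285 deg) = -0.9659
  joint[2] = (-1.0612, 3.9603) + 9.3 * (0.2588, -0.9659) = (-1.0612 + 2.4070, 3.9603 + -8.9831) = (1.3459, -5.0228)
link 2: phi[2] = 105 + 180 + 155 = 440 deg
  cos(440 deg) = 0.1736, sin(440 deg) = 0.9848
  joint[3] = (1.3459, -5.0228) + 2.3 * (0.1736, 0.9848) = (1.3459 + 0.3994, -5.0228 + 2.2651) = (1.7452, -2.7578)
End effector: (1.7452, -2.7578)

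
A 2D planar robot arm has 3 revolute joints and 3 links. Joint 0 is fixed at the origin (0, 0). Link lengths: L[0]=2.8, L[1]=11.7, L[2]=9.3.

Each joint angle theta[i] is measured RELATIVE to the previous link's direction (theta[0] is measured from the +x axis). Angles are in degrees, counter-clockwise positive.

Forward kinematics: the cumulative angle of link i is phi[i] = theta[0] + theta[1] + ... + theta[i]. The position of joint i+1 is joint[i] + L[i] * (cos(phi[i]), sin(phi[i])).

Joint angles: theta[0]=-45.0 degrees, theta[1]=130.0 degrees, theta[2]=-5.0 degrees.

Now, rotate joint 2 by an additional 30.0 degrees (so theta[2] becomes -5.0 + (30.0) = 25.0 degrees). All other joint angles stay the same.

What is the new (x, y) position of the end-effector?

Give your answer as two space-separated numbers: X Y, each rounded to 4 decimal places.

Answer: -0.1812 18.4147

Derivation:
joint[0] = (0.0000, 0.0000)  (base)
link 0: phi[0] = -45 = -45 deg
  cos(-45 deg) = 0.7071, sin(-45 deg) = -0.7071
  joint[1] = (0.0000, 0.0000) + 2.8 * (0.7071, -0.7071) = (0.0000 + 1.9799, 0.0000 + -1.9799) = (1.9799, -1.9799)
link 1: phi[1] = -45 + 130 = 85 deg
  cos(85 deg) = 0.0872, sin(85 deg) = 0.9962
  joint[2] = (1.9799, -1.9799) + 11.7 * (0.0872, 0.9962) = (1.9799 + 1.0197, -1.9799 + 11.6555) = (2.9996, 9.6756)
link 2: phi[2] = -45 + 130 + 25 = 110 deg
  cos(110 deg) = -0.3420, sin(110 deg) = 0.9397
  joint[3] = (2.9996, 9.6756) + 9.3 * (-0.3420, 0.9397) = (2.9996 + -3.1808, 9.6756 + 8.7391) = (-0.1812, 18.4147)
End effector: (-0.1812, 18.4147)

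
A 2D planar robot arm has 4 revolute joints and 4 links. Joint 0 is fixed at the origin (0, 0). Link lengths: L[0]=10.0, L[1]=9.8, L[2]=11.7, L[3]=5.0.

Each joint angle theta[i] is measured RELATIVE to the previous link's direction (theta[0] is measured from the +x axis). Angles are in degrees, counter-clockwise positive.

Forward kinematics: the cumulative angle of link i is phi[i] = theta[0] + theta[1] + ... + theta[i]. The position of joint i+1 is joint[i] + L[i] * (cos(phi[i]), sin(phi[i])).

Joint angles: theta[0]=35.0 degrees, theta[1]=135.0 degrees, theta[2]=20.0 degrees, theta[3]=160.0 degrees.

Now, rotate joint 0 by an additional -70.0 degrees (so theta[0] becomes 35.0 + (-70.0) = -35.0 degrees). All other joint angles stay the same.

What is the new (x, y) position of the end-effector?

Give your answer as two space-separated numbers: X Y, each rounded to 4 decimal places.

joint[0] = (0.0000, 0.0000)  (base)
link 0: phi[0] = -35 = -35 deg
  cos(-35 deg) = 0.8192, sin(-35 deg) = -0.5736
  joint[1] = (0.0000, 0.0000) + 10 * (0.8192, -0.5736) = (0.0000 + 8.1915, 0.0000 + -5.7358) = (8.1915, -5.7358)
link 1: phi[1] = -35 + 135 = 100 deg
  cos(100 deg) = -0.1736, sin(100 deg) = 0.9848
  joint[2] = (8.1915, -5.7358) + 9.8 * (-0.1736, 0.9848) = (8.1915 + -1.7018, -5.7358 + 9.6511) = (6.4898, 3.9154)
link 2: phi[2] = -35 + 135 + 20 = 120 deg
  cos(120 deg) = -0.5000, sin(120 deg) = 0.8660
  joint[3] = (6.4898, 3.9154) + 11.7 * (-0.5000, 0.8660) = (6.4898 + -5.8500, 3.9154 + 10.1325) = (0.6398, 14.0478)
link 3: phi[3] = -35 + 135 + 20 + 160 = 280 deg
  cos(280 deg) = 0.1736, sin(280 deg) = -0.9848
  joint[4] = (0.6398, 14.0478) + 5 * (0.1736, -0.9848) = (0.6398 + 0.8682, 14.0478 + -4.9240) = (1.5080, 9.1238)
End effector: (1.5080, 9.1238)

Answer: 1.5080 9.1238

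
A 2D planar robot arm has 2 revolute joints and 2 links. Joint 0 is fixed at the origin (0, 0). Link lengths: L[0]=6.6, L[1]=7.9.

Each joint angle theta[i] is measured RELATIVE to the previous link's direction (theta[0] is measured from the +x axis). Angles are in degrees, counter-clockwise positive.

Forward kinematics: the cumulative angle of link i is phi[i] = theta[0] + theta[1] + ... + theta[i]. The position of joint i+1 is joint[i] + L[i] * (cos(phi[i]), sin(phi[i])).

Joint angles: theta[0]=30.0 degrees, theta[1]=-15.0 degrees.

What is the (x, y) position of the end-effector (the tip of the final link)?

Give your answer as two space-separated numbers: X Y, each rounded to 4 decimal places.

Answer: 13.3466 5.3447

Derivation:
joint[0] = (0.0000, 0.0000)  (base)
link 0: phi[0] = 30 = 30 deg
  cos(30 deg) = 0.8660, sin(30 deg) = 0.5000
  joint[1] = (0.0000, 0.0000) + 6.6 * (0.8660, 0.5000) = (0.0000 + 5.7158, 0.0000 + 3.3000) = (5.7158, 3.3000)
link 1: phi[1] = 30 + -15 = 15 deg
  cos(15 deg) = 0.9659, sin(15 deg) = 0.2588
  joint[2] = (5.7158, 3.3000) + 7.9 * (0.9659, 0.2588) = (5.7158 + 7.6308, 3.3000 + 2.0447) = (13.3466, 5.3447)
End effector: (13.3466, 5.3447)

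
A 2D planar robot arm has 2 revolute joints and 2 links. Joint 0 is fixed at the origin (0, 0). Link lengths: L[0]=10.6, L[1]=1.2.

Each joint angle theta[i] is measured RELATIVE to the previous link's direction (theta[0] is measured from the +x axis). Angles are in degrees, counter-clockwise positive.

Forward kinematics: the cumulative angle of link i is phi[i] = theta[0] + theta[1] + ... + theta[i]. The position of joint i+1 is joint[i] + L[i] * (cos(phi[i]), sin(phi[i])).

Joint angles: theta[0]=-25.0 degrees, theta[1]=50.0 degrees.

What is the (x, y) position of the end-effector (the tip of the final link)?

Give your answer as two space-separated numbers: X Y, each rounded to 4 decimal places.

Answer: 10.6944 -3.9726

Derivation:
joint[0] = (0.0000, 0.0000)  (base)
link 0: phi[0] = -25 = -25 deg
  cos(-25 deg) = 0.9063, sin(-25 deg) = -0.4226
  joint[1] = (0.0000, 0.0000) + 10.6 * (0.9063, -0.4226) = (0.0000 + 9.6069, 0.0000 + -4.4798) = (9.6069, -4.4798)
link 1: phi[1] = -25 + 50 = 25 deg
  cos(25 deg) = 0.9063, sin(25 deg) = 0.4226
  joint[2] = (9.6069, -4.4798) + 1.2 * (0.9063, 0.4226) = (9.6069 + 1.0876, -4.4798 + 0.5071) = (10.6944, -3.9726)
End effector: (10.6944, -3.9726)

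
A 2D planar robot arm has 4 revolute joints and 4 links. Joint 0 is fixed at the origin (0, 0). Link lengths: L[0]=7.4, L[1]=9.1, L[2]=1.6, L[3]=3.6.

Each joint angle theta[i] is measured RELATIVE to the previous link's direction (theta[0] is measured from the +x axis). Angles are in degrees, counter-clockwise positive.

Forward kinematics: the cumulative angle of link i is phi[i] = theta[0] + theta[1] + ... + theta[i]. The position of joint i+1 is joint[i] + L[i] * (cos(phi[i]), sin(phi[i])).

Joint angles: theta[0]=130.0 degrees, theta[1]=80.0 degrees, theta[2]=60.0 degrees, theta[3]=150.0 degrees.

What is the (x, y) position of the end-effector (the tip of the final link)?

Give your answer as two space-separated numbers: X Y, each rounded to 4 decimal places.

joint[0] = (0.0000, 0.0000)  (base)
link 0: phi[0] = 130 = 130 deg
  cos(130 deg) = -0.6428, sin(130 deg) = 0.7660
  joint[1] = (0.0000, 0.0000) + 7.4 * (-0.6428, 0.7660) = (0.0000 + -4.7566, 0.0000 + 5.6687) = (-4.7566, 5.6687)
link 1: phi[1] = 130 + 80 = 210 deg
  cos(210 deg) = -0.8660, sin(210 deg) = -0.5000
  joint[2] = (-4.7566, 5.6687) + 9.1 * (-0.8660, -0.5000) = (-4.7566 + -7.8808, 5.6687 + -4.5500) = (-12.6375, 1.1187)
link 2: phi[2] = 130 + 80 + 60 = 270 deg
  cos(270 deg) = -0.0000, sin(270 deg) = -1.0000
  joint[3] = (-12.6375, 1.1187) + 1.6 * (-0.0000, -1.0000) = (-12.6375 + -0.0000, 1.1187 + -1.6000) = (-12.6375, -0.4813)
link 3: phi[3] = 130 + 80 + 60 + 150 = 420 deg
  cos(420 deg) = 0.5000, sin(420 deg) = 0.8660
  joint[4] = (-12.6375, -0.4813) + 3.6 * (0.5000, 0.8660) = (-12.6375 + 1.8000, -0.4813 + 3.1177) = (-10.8375, 2.6364)
End effector: (-10.8375, 2.6364)

Answer: -10.8375 2.6364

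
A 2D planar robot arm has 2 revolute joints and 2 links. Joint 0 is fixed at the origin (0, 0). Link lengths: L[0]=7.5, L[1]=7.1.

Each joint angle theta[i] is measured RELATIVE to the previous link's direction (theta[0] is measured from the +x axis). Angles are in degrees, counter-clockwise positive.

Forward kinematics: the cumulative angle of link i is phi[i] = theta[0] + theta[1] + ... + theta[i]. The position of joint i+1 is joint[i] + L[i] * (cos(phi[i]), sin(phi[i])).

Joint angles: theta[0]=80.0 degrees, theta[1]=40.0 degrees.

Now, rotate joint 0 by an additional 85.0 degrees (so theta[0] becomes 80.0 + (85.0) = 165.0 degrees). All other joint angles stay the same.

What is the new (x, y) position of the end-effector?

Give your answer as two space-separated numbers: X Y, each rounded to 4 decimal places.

joint[0] = (0.0000, 0.0000)  (base)
link 0: phi[0] = 165 = 165 deg
  cos(165 deg) = -0.9659, sin(165 deg) = 0.2588
  joint[1] = (0.0000, 0.0000) + 7.5 * (-0.9659, 0.2588) = (0.0000 + -7.2444, 0.0000 + 1.9411) = (-7.2444, 1.9411)
link 1: phi[1] = 165 + 40 = 205 deg
  cos(205 deg) = -0.9063, sin(205 deg) = -0.4226
  joint[2] = (-7.2444, 1.9411) + 7.1 * (-0.9063, -0.4226) = (-7.2444 + -6.4348, 1.9411 + -3.0006) = (-13.6792, -1.0594)
End effector: (-13.6792, -1.0594)

Answer: -13.6792 -1.0594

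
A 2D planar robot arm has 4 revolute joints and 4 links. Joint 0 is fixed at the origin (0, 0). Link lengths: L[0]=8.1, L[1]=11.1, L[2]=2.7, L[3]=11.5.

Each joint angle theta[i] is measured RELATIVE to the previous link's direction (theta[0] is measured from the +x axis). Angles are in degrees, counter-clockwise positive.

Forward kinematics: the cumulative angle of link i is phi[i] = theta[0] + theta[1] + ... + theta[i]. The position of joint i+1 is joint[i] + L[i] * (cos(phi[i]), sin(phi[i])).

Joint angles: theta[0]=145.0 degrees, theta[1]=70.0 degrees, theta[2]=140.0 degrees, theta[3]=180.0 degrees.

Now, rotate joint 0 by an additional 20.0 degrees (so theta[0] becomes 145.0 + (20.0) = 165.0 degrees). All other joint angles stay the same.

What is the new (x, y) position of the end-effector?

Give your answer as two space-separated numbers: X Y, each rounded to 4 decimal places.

Answer: -22.6908 -9.2738

Derivation:
joint[0] = (0.0000, 0.0000)  (base)
link 0: phi[0] = 165 = 165 deg
  cos(165 deg) = -0.9659, sin(165 deg) = 0.2588
  joint[1] = (0.0000, 0.0000) + 8.1 * (-0.9659, 0.2588) = (0.0000 + -7.8240, 0.0000 + 2.0964) = (-7.8240, 2.0964)
link 1: phi[1] = 165 + 70 = 235 deg
  cos(235 deg) = -0.5736, sin(235 deg) = -0.8192
  joint[2] = (-7.8240, 2.0964) + 11.1 * (-0.5736, -0.8192) = (-7.8240 + -6.3667, 2.0964 + -9.0926) = (-14.1907, -6.9962)
link 2: phi[2] = 165 + 70 + 140 = 375 deg
  cos(375 deg) = 0.9659, sin(375 deg) = 0.2588
  joint[3] = (-14.1907, -6.9962) + 2.7 * (0.9659, 0.2588) = (-14.1907 + 2.6080, -6.9962 + 0.6988) = (-11.5827, -6.2973)
link 3: phi[3] = 165 + 70 + 140 + 180 = 555 deg
  cos(555 deg) = -0.9659, sin(555 deg) = -0.2588
  joint[4] = (-11.5827, -6.2973) + 11.5 * (-0.9659, -0.2588) = (-11.5827 + -11.1081, -6.2973 + -2.9764) = (-22.6908, -9.2738)
End effector: (-22.6908, -9.2738)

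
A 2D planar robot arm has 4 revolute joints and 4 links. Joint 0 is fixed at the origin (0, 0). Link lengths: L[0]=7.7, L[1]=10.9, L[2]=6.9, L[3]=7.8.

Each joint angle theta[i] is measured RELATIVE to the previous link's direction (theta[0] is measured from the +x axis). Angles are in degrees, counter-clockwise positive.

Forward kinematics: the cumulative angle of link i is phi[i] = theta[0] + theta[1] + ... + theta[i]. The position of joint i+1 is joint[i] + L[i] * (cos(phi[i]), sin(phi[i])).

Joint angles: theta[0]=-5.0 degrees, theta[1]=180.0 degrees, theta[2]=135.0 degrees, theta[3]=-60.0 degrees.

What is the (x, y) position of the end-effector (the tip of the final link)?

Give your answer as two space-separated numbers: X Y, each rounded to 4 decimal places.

Answer: -1.4203 -12.3364

Derivation:
joint[0] = (0.0000, 0.0000)  (base)
link 0: phi[0] = -5 = -5 deg
  cos(-5 deg) = 0.9962, sin(-5 deg) = -0.0872
  joint[1] = (0.0000, 0.0000) + 7.7 * (0.9962, -0.0872) = (0.0000 + 7.6707, 0.0000 + -0.6711) = (7.6707, -0.6711)
link 1: phi[1] = -5 + 180 = 175 deg
  cos(175 deg) = -0.9962, sin(175 deg) = 0.0872
  joint[2] = (7.6707, -0.6711) + 10.9 * (-0.9962, 0.0872) = (7.6707 + -10.8585, -0.6711 + 0.9500) = (-3.1878, 0.2789)
link 2: phi[2] = -5 + 180 + 135 = 310 deg
  cos(310 deg) = 0.6428, sin(310 deg) = -0.7660
  joint[3] = (-3.1878, 0.2789) + 6.9 * (0.6428, -0.7660) = (-3.1878 + 4.4352, 0.2789 + -5.2857) = (1.2474, -5.0068)
link 3: phi[3] = -5 + 180 + 135 + -60 = 250 deg
  cos(250 deg) = -0.3420, sin(250 deg) = -0.9397
  joint[4] = (1.2474, -5.0068) + 7.8 * (-0.3420, -0.9397) = (1.2474 + -2.6678, -5.0068 + -7.3296) = (-1.4203, -12.3364)
End effector: (-1.4203, -12.3364)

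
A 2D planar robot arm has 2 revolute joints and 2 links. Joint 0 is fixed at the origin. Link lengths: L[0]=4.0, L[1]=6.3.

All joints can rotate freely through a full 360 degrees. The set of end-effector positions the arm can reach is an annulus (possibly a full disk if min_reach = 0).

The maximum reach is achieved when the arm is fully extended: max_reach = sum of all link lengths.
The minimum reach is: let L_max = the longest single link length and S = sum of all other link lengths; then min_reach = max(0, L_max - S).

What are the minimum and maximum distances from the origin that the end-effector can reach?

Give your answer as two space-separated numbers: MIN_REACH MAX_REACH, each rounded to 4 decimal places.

Answer: 2.3000 10.3000

Derivation:
Link lengths: [4.0, 6.3]
max_reach = 4 + 6.3 = 10.3
L_max = max([4.0, 6.3]) = 6.3
S (sum of others) = 10.3 - 6.3 = 4
min_reach = max(0, 6.3 - 4) = max(0, 2.3) = 2.3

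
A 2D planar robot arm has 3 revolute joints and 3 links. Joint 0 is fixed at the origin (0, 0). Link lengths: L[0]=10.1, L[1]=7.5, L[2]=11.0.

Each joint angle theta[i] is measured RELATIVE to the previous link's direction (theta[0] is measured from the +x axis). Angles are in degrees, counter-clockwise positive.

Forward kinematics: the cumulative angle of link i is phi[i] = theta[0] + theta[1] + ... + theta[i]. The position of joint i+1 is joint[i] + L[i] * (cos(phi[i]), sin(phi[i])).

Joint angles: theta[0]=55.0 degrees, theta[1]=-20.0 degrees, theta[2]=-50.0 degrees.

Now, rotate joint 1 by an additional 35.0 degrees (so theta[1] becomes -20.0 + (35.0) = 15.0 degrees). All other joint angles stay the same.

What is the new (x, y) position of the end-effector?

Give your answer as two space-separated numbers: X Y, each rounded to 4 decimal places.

joint[0] = (0.0000, 0.0000)  (base)
link 0: phi[0] = 55 = 55 deg
  cos(55 deg) = 0.5736, sin(55 deg) = 0.8192
  joint[1] = (0.0000, 0.0000) + 10.1 * (0.5736, 0.8192) = (0.0000 + 5.7931, 0.0000 + 8.2734) = (5.7931, 8.2734)
link 1: phi[1] = 55 + 15 = 70 deg
  cos(70 deg) = 0.3420, sin(70 deg) = 0.9397
  joint[2] = (5.7931, 8.2734) + 7.5 * (0.3420, 0.9397) = (5.7931 + 2.5652, 8.2734 + 7.0477) = (8.3583, 15.3211)
link 2: phi[2] = 55 + 15 + -50 = 20 deg
  cos(20 deg) = 0.9397, sin(20 deg) = 0.3420
  joint[3] = (8.3583, 15.3211) + 11 * (0.9397, 0.3420) = (8.3583 + 10.3366, 15.3211 + 3.7622) = (18.6949, 19.0834)
End effector: (18.6949, 19.0834)

Answer: 18.6949 19.0834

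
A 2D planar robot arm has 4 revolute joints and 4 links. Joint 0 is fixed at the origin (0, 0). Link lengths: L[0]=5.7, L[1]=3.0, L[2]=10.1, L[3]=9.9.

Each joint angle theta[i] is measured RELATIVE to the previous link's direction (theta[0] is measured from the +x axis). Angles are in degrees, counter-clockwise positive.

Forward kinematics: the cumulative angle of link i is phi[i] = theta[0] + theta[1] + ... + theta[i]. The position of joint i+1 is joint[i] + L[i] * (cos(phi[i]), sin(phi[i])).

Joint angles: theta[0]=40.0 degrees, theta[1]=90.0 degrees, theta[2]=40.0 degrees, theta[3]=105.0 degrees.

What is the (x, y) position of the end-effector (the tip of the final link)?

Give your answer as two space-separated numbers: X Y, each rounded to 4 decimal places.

joint[0] = (0.0000, 0.0000)  (base)
link 0: phi[0] = 40 = 40 deg
  cos(40 deg) = 0.7660, sin(40 deg) = 0.6428
  joint[1] = (0.0000, 0.0000) + 5.7 * (0.7660, 0.6428) = (0.0000 + 4.3665, 0.0000 + 3.6639) = (4.3665, 3.6639)
link 1: phi[1] = 40 + 90 = 130 deg
  cos(130 deg) = -0.6428, sin(130 deg) = 0.7660
  joint[2] = (4.3665, 3.6639) + 3 * (-0.6428, 0.7660) = (4.3665 + -1.9284, 3.6639 + 2.2981) = (2.4381, 5.9620)
link 2: phi[2] = 40 + 90 + 40 = 170 deg
  cos(170 deg) = -0.9848, sin(170 deg) = 0.1736
  joint[3] = (2.4381, 5.9620) + 10.1 * (-0.9848, 0.1736) = (2.4381 + -9.9466, 5.9620 + 1.7538) = (-7.5085, 7.7159)
link 3: phi[3] = 40 + 90 + 40 + 105 = 275 deg
  cos(275 deg) = 0.0872, sin(275 deg) = -0.9962
  joint[4] = (-7.5085, 7.7159) + 9.9 * (0.0872, -0.9962) = (-7.5085 + 0.8628, 7.7159 + -9.8623) = (-6.6456, -2.1465)
End effector: (-6.6456, -2.1465)

Answer: -6.6456 -2.1465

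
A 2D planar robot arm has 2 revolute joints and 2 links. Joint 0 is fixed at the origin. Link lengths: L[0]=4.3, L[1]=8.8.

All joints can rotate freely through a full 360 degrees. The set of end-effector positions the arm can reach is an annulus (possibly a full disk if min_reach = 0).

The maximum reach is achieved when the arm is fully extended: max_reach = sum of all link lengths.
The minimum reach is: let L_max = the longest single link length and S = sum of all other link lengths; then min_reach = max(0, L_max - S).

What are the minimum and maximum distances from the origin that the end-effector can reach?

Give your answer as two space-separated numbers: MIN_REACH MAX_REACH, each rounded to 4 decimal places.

Link lengths: [4.3, 8.8]
max_reach = 4.3 + 8.8 = 13.1
L_max = max([4.3, 8.8]) = 8.8
S (sum of others) = 13.1 - 8.8 = 4.3
min_reach = max(0, 8.8 - 4.3) = max(0, 4.5) = 4.5

Answer: 4.5000 13.1000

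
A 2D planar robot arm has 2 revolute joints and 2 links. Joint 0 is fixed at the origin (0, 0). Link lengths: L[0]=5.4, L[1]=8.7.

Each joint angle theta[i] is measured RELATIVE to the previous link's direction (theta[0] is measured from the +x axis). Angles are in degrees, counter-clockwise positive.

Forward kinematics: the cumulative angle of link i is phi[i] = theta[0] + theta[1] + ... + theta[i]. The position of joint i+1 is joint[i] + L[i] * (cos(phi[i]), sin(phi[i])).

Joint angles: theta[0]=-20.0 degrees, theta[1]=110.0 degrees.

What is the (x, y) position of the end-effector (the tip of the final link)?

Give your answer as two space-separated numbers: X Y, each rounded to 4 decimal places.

Answer: 5.0743 6.8531

Derivation:
joint[0] = (0.0000, 0.0000)  (base)
link 0: phi[0] = -20 = -20 deg
  cos(-20 deg) = 0.9397, sin(-20 deg) = -0.3420
  joint[1] = (0.0000, 0.0000) + 5.4 * (0.9397, -0.3420) = (0.0000 + 5.0743, 0.0000 + -1.8469) = (5.0743, -1.8469)
link 1: phi[1] = -20 + 110 = 90 deg
  cos(90 deg) = 0.0000, sin(90 deg) = 1.0000
  joint[2] = (5.0743, -1.8469) + 8.7 * (0.0000, 1.0000) = (5.0743 + 0.0000, -1.8469 + 8.7000) = (5.0743, 6.8531)
End effector: (5.0743, 6.8531)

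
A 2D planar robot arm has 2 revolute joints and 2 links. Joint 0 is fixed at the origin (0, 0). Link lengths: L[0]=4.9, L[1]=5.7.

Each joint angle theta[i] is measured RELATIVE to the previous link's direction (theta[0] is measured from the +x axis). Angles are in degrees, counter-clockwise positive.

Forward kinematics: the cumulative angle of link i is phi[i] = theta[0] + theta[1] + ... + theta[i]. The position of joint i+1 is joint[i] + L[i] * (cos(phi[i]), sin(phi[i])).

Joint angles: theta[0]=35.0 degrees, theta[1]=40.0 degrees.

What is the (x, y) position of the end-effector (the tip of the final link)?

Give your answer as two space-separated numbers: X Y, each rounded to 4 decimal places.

Answer: 5.4891 8.3163

Derivation:
joint[0] = (0.0000, 0.0000)  (base)
link 0: phi[0] = 35 = 35 deg
  cos(35 deg) = 0.8192, sin(35 deg) = 0.5736
  joint[1] = (0.0000, 0.0000) + 4.9 * (0.8192, 0.5736) = (0.0000 + 4.0138, 0.0000 + 2.8105) = (4.0138, 2.8105)
link 1: phi[1] = 35 + 40 = 75 deg
  cos(75 deg) = 0.2588, sin(75 deg) = 0.9659
  joint[2] = (4.0138, 2.8105) + 5.7 * (0.2588, 0.9659) = (4.0138 + 1.4753, 2.8105 + 5.5058) = (5.4891, 8.3163)
End effector: (5.4891, 8.3163)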